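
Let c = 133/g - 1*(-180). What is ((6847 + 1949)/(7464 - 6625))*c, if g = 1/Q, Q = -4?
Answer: -3096192/839 ≈ -3690.3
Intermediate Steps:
g = -¼ (g = 1/(-4) = -¼ ≈ -0.25000)
c = -352 (c = 133/(-¼) - 1*(-180) = 133*(-4) + 180 = -532 + 180 = -352)
((6847 + 1949)/(7464 - 6625))*c = ((6847 + 1949)/(7464 - 6625))*(-352) = (8796/839)*(-352) = -3096192/839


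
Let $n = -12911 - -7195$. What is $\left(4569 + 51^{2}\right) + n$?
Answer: $1454$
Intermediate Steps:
$n = -5716$ ($n = -12911 + 7195 = -5716$)
$\left(4569 + 51^{2}\right) + n = \left(4569 + 51^{2}\right) - 5716 = \left(4569 + 2601\right) - 5716 = 7170 - 5716 = 1454$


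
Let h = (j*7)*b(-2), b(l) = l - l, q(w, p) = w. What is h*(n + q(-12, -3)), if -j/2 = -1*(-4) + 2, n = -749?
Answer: 0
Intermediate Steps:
j = -12 (j = -2*(-1*(-4) + 2) = -2*(4 + 2) = -2*6 = -12)
b(l) = 0
h = 0 (h = -12*7*0 = -84*0 = 0)
h*(n + q(-12, -3)) = 0*(-749 - 12) = 0*(-761) = 0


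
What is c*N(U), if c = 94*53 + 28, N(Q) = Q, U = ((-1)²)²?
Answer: 5010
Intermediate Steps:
U = 1 (U = 1² = 1)
c = 5010 (c = 4982 + 28 = 5010)
c*N(U) = 5010*1 = 5010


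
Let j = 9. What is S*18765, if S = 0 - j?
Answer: -168885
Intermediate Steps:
S = -9 (S = 0 - 1*9 = 0 - 9 = -9)
S*18765 = -9*18765 = -168885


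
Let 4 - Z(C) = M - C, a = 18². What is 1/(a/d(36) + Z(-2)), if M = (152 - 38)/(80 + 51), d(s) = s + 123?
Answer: 6943/21992 ≈ 0.31571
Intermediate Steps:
a = 324
d(s) = 123 + s
M = 114/131 ≈ 0.87023
Z(C) = 410/131 + C (Z(C) = 4 - (114/131 - C) = 4 + (-114/131 + C) = 410/131 + C)
1/(a/d(36) + Z(-2)) = 1/(324/(123 + 36) + (410/131 - 2)) = 1/(324/159 + 148/131) = 1/(324*(1/159) + 148/131) = 1/(108/53 + 148/131) = 1/(21992/6943) = 6943/21992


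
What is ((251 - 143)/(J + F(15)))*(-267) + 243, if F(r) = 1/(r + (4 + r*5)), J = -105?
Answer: 5108751/9869 ≈ 517.66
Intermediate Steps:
F(r) = 1/(4 + 6*r) (F(r) = 1/(r + (4 + 5*r)) = 1/(4 + 6*r))
((251 - 143)/(J + F(15)))*(-267) + 243 = ((251 - 143)/(-105 + 1/(2*(2 + 3*15))))*(-267) + 243 = (108/(-105 + 1/(2*(2 + 45))))*(-267) + 243 = (108/(-105 + (½)/47))*(-267) + 243 = (108/(-105 + (½)*(1/47)))*(-267) + 243 = (108/(-105 + 1/94))*(-267) + 243 = (108/(-9869/94))*(-267) + 243 = (108*(-94/9869))*(-267) + 243 = -10152/9869*(-267) + 243 = 2710584/9869 + 243 = 5108751/9869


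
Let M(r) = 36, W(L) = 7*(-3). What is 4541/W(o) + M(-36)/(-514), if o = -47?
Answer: -1167415/5397 ≈ -216.31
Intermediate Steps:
W(L) = -21
4541/W(o) + M(-36)/(-514) = 4541/(-21) + 36/(-514) = 4541*(-1/21) + 36*(-1/514) = -4541/21 - 18/257 = -1167415/5397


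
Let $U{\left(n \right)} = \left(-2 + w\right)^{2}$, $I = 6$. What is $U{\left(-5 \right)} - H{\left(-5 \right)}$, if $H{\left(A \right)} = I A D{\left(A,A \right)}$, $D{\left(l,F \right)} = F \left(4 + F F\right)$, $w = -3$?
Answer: $-4325$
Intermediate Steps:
$D{\left(l,F \right)} = F \left(4 + F^{2}\right)$
$U{\left(n \right)} = 25$ ($U{\left(n \right)} = \left(-2 - 3\right)^{2} = \left(-5\right)^{2} = 25$)
$H{\left(A \right)} = 6 A^{2} \left(4 + A^{2}\right)$ ($H{\left(A \right)} = 6 A A \left(4 + A^{2}\right) = 6 A^{2} \left(4 + A^{2}\right)$)
$U{\left(-5 \right)} - H{\left(-5 \right)} = 25 - 6 \left(-5\right)^{2} \left(4 + \left(-5\right)^{2}\right) = 25 - 6 \cdot 25 \left(4 + 25\right) = 25 - 6 \cdot 25 \cdot 29 = 25 - 4350 = -4325$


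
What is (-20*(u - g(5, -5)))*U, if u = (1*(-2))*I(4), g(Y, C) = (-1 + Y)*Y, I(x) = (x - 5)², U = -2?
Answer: -880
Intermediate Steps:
I(x) = (-5 + x)²
g(Y, C) = Y*(-1 + Y)
u = -2 (u = (1*(-2))*(-5 + 4)² = -2*(-1)² = -2*1 = -2)
(-20*(u - g(5, -5)))*U = -20*(-2 - 5*(-1 + 5))*(-2) = -20*(-2 - 5*4)*(-2) = -20*(-2 - 1*20)*(-2) = -20*(-2 - 20)*(-2) = -20*(-22)*(-2) = 440*(-2) = -880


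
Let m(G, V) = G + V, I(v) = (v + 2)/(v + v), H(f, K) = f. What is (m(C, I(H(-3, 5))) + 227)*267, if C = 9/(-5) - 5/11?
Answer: 6605669/110 ≈ 60052.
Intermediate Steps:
I(v) = (2 + v)/(2*v) (I(v) = (2 + v)/((2*v)) = (2 + v)*(1/(2*v)) = (2 + v)/(2*v))
C = -124/55 (C = 9*(-⅕) - 5*1/11 = -9/5 - 5/11 = -124/55 ≈ -2.2545)
(m(C, I(H(-3, 5))) + 227)*267 = ((-124/55 + (½)*(2 - 3)/(-3)) + 227)*267 = ((-124/55 + (½)*(-⅓)*(-1)) + 227)*267 = ((-124/55 + ⅙) + 227)*267 = (-689/330 + 227)*267 = (74221/330)*267 = 6605669/110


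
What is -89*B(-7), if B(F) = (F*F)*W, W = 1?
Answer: -4361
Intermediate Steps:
B(F) = F**2 (B(F) = (F*F)*1 = F**2*1 = F**2)
-89*B(-7) = -89*(-7)**2 = -89*49 = -4361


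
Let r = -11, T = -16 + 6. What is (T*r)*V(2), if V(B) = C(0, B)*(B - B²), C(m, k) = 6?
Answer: -1320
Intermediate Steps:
T = -10
V(B) = -6*B² + 6*B (V(B) = 6*(B - B²) = -6*B² + 6*B)
(T*r)*V(2) = (-10*(-11))*(6*2*(1 - 1*2)) = 110*(6*2*(1 - 2)) = 110*(6*2*(-1)) = 110*(-12) = -1320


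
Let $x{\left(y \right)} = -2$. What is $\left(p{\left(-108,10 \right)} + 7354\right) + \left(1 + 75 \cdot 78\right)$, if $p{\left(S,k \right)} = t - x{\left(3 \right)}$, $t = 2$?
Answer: $13209$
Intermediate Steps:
$p{\left(S,k \right)} = 4$ ($p{\left(S,k \right)} = 2 - -2 = 2 + 2 = 4$)
$\left(p{\left(-108,10 \right)} + 7354\right) + \left(1 + 75 \cdot 78\right) = \left(4 + 7354\right) + \left(1 + 75 \cdot 78\right) = 7358 + \left(1 + 5850\right) = 7358 + 5851 = 13209$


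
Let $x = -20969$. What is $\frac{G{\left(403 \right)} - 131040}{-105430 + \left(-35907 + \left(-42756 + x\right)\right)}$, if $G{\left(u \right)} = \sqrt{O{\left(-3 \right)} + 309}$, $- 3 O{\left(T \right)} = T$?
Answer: $\frac{1680}{2629} - \frac{\sqrt{310}}{205062} \approx 0.63894$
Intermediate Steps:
$O{\left(T \right)} = - \frac{T}{3}$
$G{\left(u \right)} = \sqrt{310}$ ($G{\left(u \right)} = \sqrt{\left(- \frac{1}{3}\right) \left(-3\right) + 309} = \sqrt{1 + 309} = \sqrt{310}$)
$\frac{G{\left(403 \right)} - 131040}{-105430 + \left(-35907 + \left(-42756 + x\right)\right)} = \frac{\sqrt{310} - 131040}{-105430 - 99632} = \frac{-131040 + \sqrt{310}}{-205062} = \left(-131040 + \sqrt{310}\right) \left(- \frac{1}{205062}\right) = \frac{1680}{2629} - \frac{\sqrt{310}}{205062}$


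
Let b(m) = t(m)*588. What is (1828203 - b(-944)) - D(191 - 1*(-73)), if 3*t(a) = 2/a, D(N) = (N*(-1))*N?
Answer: 223952131/118 ≈ 1.8979e+6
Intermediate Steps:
D(N) = -N² (D(N) = (-N)*N = -N²)
t(a) = 2/(3*a) (t(a) = (2/a)/3 = 2/(3*a))
b(m) = 392/m (b(m) = (2/(3*m))*588 = 392/m)
(1828203 - b(-944)) - D(191 - 1*(-73)) = (1828203 - 392/(-944)) - (-1)*(191 - 1*(-73))² = (1828203 - 392*(-1)/944) - (-1)*(191 + 73)² = (1828203 - 1*(-49/118)) - (-1)*264² = (1828203 + 49/118) - (-1)*69696 = 215728003/118 - 1*(-69696) = 215728003/118 + 69696 = 223952131/118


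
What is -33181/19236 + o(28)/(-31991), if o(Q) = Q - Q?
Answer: -33181/19236 ≈ -1.7249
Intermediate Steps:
o(Q) = 0
-33181/19236 + o(28)/(-31991) = -33181/19236 + 0/(-31991) = -33181*1/19236 + 0*(-1/31991) = -33181/19236 + 0 = -33181/19236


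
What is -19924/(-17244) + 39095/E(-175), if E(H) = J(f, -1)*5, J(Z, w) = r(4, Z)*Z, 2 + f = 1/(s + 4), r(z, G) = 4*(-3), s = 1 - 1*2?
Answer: 33807329/86220 ≈ 392.11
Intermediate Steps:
s = -1 (s = 1 - 2 = -1)
r(z, G) = -12
f = -5/3 (f = -2 + 1/(-1 + 4) = -2 + 1/3 = -2 + ⅓ = -5/3 ≈ -1.6667)
J(Z, w) = -12*Z
E(H) = 100 (E(H) = -12*(-5/3)*5 = 20*5 = 100)
-19924/(-17244) + 39095/E(-175) = -19924/(-17244) + 39095/100 = -19924*(-1/17244) + 39095*(1/100) = 4981/4311 + 7819/20 = 33807329/86220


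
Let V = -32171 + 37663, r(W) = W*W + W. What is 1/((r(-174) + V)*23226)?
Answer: 1/826706244 ≈ 1.2096e-9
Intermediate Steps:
r(W) = W + W² (r(W) = W² + W = W + W²)
V = 5492
1/((r(-174) + V)*23226) = 1/(-174*(1 - 174) + 5492*23226) = (1/23226)/(-174*(-173) + 5492) = (1/23226)/(30102 + 5492) = (1/23226)/35594 = (1/35594)*(1/23226) = 1/826706244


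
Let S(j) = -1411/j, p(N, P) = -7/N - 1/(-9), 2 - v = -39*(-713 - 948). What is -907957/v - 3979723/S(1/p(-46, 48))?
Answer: 106866572821837/9962637823 ≈ 10727.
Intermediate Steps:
v = -64777 (v = 2 - (-39)*(-713 - 948) = 2 - (-39)*(-1661) = 2 - 1*64779 = 2 - 64779 = -64777)
p(N, P) = ⅑ - 7/N (p(N, P) = -7/N - 1*(-⅑) = -7/N + ⅑ = ⅑ - 7/N)
-907957/v - 3979723/S(1/p(-46, 48)) = -907957/(-64777) - 3979723*(-(-414)/(1411*(-63 - 46))) = -907957*(-1/64777) - 3979723/((-1411*(⅑)*(-1/46)*(-109))) = 907957/64777 - 3979723/((-1411/(1/(109/414)))) = 907957/64777 - 3979723/((-1411/414/109)) = 907957/64777 - 3979723/((-1411*109/414)) = 907957/64777 - 3979723/(-153799/414) = 907957/64777 - 3979723*(-414/153799) = 907957/64777 + 1647605322/153799 = 106866572821837/9962637823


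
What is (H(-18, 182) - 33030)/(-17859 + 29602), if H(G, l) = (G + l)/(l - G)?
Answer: -1651459/587150 ≈ -2.8127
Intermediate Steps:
H(G, l) = (G + l)/(l - G)
(H(-18, 182) - 33030)/(-17859 + 29602) = ((-18 + 182)/(182 - 1*(-18)) - 33030)/(-17859 + 29602) = (164/(182 + 18) - 33030)/11743 = (164/200 - 33030)*(1/11743) = ((1/200)*164 - 33030)*(1/11743) = (41/50 - 33030)*(1/11743) = -1651459/50*1/11743 = -1651459/587150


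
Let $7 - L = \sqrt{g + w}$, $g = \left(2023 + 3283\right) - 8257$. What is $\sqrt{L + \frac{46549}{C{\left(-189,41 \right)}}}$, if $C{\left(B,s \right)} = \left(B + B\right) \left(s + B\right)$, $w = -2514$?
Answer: $\frac{\sqrt{680895978 - 86936976 i \sqrt{5465}}}{9324} \approx 6.4098 - 5.7666 i$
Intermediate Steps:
$C{\left(B,s \right)} = 2 B \left(B + s\right)$
$g = -2951$ ($g = 5306 - 8257 = -2951$)
$L = 7 - i \sqrt{5465}$ ($L = 7 - \sqrt{-2951 - 2514} = 7 - \sqrt{-5465} = 7 - i \sqrt{5465} \approx 7.0 - 73.926 i$)
$\sqrt{L + \frac{46549}{C{\left(-189,41 \right)}}} = \sqrt{\left(7 - i \sqrt{5465}\right) + \frac{46549}{2 \left(-189\right) \left(-189 + 41\right)}} = \sqrt{\left(7 - i \sqrt{5465}\right) + \frac{46549}{2 \left(-189\right) \left(-148\right)}} = \sqrt{\left(7 - i \sqrt{5465}\right) + \frac{46549}{55944}} = \sqrt{\frac{438157}{55944} - i \sqrt{5465}}$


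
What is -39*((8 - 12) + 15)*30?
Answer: -12870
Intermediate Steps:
-39*((8 - 12) + 15)*30 = -39*(-4 + 15)*30 = -39*11*30 = -429*30 = -12870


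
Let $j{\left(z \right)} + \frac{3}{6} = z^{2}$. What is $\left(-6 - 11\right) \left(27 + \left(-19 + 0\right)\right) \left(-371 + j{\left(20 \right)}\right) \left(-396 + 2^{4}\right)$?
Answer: $1472880$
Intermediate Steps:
$j{\left(z \right)} = - \frac{1}{2} + z^{2}$
$\left(-6 - 11\right) \left(27 + \left(-19 + 0\right)\right) \left(-371 + j{\left(20 \right)}\right) \left(-396 + 2^{4}\right) = \left(-6 - 11\right) \left(27 + \left(-19 + 0\right)\right) \left(-371 - \left(\frac{1}{2} - 20^{2}\right)\right) \left(-396 + 2^{4}\right) = - 17 \left(27 - 19\right) \left(-371 + \left(- \frac{1}{2} + 400\right)\right) \left(-396 + 16\right) = \left(-17\right) 8 \left(-371 + \frac{799}{2}\right) \left(-380\right) = - 136 \cdot \frac{57}{2} \left(-380\right) = \left(-136\right) \left(-10830\right) = 1472880$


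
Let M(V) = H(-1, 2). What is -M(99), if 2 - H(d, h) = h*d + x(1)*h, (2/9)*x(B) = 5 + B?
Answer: 50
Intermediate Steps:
x(B) = 45/2 + 9*B/2 (x(B) = 9*(5 + B)/2 = 45/2 + 9*B/2)
H(d, h) = 2 - 27*h - d*h (H(d, h) = 2 - (h*d + (45/2 + (9/2)*1)*h) = 2 - (d*h + (45/2 + 9/2)*h) = 2 - (d*h + 27*h) = 2 - (27*h + d*h) = 2 + (-27*h - d*h) = 2 - 27*h - d*h)
M(V) = -50 (M(V) = 2 - 27*2 - 1*(-1)*2 = 2 - 54 + 2 = -50)
-M(99) = -1*(-50) = 50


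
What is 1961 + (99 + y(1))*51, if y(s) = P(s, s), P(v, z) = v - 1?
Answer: 7010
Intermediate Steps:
P(v, z) = -1 + v
y(s) = -1 + s
1961 + (99 + y(1))*51 = 1961 + (99 + (-1 + 1))*51 = 1961 + (99 + 0)*51 = 1961 + 99*51 = 1961 + 5049 = 7010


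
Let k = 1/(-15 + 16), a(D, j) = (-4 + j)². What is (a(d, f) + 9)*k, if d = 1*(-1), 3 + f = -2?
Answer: 90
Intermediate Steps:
f = -5 (f = -3 - 2 = -5)
d = -1
k = 1 (k = 1/1 = 1)
(a(d, f) + 9)*k = ((-4 - 5)² + 9)*1 = ((-9)² + 9)*1 = (81 + 9)*1 = 90*1 = 90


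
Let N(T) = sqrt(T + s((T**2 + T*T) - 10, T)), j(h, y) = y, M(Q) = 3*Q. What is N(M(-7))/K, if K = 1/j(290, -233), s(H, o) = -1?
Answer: -233*I*sqrt(22) ≈ -1092.9*I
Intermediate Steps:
N(T) = sqrt(-1 + T) (N(T) = sqrt(T - 1) = sqrt(-1 + T))
K = -1/233 (K = 1/(-233) = -1/233 ≈ -0.0042918)
N(M(-7))/K = sqrt(-1 + 3*(-7))/(-1/233) = sqrt(-1 - 21)*(-233) = sqrt(-22)*(-233) = (I*sqrt(22))*(-233) = -233*I*sqrt(22)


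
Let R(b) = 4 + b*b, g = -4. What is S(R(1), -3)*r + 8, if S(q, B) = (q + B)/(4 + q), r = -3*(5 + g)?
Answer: 22/3 ≈ 7.3333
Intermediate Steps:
R(b) = 4 + b**2
r = -3 (r = -3*(5 - 4) = -3*1 = -3)
S(q, B) = (B + q)/(4 + q)
S(R(1), -3)*r + 8 = ((-3 + (4 + 1**2))/(4 + (4 + 1**2)))*(-3) + 8 = ((-3 + (4 + 1))/(4 + (4 + 1)))*(-3) + 8 = ((-3 + 5)/(4 + 5))*(-3) + 8 = (2/9)*(-3) + 8 = -2/3 + 8 = 22/3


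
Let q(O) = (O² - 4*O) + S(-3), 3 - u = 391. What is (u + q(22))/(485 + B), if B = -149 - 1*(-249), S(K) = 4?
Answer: 4/195 ≈ 0.020513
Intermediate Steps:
u = -388 (u = 3 - 1*391 = 3 - 391 = -388)
q(O) = 4 + O² - 4*O (q(O) = (O² - 4*O) + 4 = 4 + O² - 4*O)
B = 100 (B = -149 + 249 = 100)
(u + q(22))/(485 + B) = (-388 + (4 + 22² - 4*22))/(485 + 100) = (-388 + (4 + 484 - 88))/585 = (-388 + 400)*(1/585) = 12*(1/585) = 4/195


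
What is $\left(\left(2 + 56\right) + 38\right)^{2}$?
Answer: $9216$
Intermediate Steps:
$\left(\left(2 + 56\right) + 38\right)^{2} = \left(58 + 38\right)^{2} = 96^{2} = 9216$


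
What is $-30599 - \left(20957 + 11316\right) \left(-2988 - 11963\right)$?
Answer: $482483024$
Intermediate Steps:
$-30599 - \left(20957 + 11316\right) \left(-2988 - 11963\right) = -30599 - 32273 \left(-14951\right) = -30599 - -482513623 = -30599 + 482513623 = 482483024$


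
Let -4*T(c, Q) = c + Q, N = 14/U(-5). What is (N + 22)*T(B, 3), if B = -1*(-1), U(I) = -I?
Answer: -124/5 ≈ -24.800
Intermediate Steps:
N = 14/5 (N = 14/((-1*(-5))) = 14/5 ≈ 2.8000)
B = 1
T(c, Q) = -Q/4 - c/4 (T(c, Q) = -(c + Q)/4 = -(Q + c)/4 = -Q/4 - c/4)
(N + 22)*T(B, 3) = (14/5 + 22)*(-1/4*3 - 1/4*1) = 124*(-3/4 - 1/4)/5 = (124/5)*(-1) = -124/5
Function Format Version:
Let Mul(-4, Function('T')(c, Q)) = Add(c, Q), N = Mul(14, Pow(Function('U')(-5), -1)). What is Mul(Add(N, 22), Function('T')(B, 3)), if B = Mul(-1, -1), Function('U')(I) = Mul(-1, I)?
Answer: Rational(-124, 5) ≈ -24.800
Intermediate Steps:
N = Rational(14, 5) (N = Mul(14, Pow(Mul(-1, -5), -1)) = Mul(14, Pow(5, -1)) = Mul(14, Rational(1, 5)) = Rational(14, 5) ≈ 2.8000)
B = 1
Function('T')(c, Q) = Add(Mul(Rational(-1, 4), Q), Mul(Rational(-1, 4), c)) (Function('T')(c, Q) = Mul(Rational(-1, 4), Add(c, Q)) = Mul(Rational(-1, 4), Add(Q, c)) = Add(Mul(Rational(-1, 4), Q), Mul(Rational(-1, 4), c)))
Mul(Add(N, 22), Function('T')(B, 3)) = Mul(Add(Rational(14, 5), 22), Add(Mul(Rational(-1, 4), 3), Mul(Rational(-1, 4), 1))) = Mul(Rational(124, 5), Add(Rational(-3, 4), Rational(-1, 4))) = Mul(Rational(124, 5), -1) = Rational(-124, 5)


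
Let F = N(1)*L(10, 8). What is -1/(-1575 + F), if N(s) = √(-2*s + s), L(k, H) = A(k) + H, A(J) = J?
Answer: 175/275661 + 2*I/275661 ≈ 0.00063484 + 7.2553e-6*I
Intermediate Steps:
L(k, H) = H + k (L(k, H) = k + H = H + k)
N(s) = √(-s)
F = 18*I (F = √(-1*1)*(8 + 10) = √(-1)*18 = I*18 = 18*I ≈ 18.0*I)
-1/(-1575 + F) = -1/(-1575 + 18*I) = -(-1575 - 18*I)/2480949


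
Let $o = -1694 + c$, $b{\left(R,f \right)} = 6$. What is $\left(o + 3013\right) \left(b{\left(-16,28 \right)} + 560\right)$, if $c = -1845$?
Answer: $-297716$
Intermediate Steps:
$o = -3539$ ($o = -1694 - 1845 = -3539$)
$\left(o + 3013\right) \left(b{\left(-16,28 \right)} + 560\right) = \left(-3539 + 3013\right) \left(6 + 560\right) = \left(-526\right) 566 = -297716$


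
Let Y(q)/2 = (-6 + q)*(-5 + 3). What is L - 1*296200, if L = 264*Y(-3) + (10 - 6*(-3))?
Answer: -286668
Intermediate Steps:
Y(q) = 24 - 4*q (Y(q) = 2*((-6 + q)*(-5 + 3)) = 2*((-6 + q)*(-2)) = 2*(12 - 2*q) = 24 - 4*q)
L = 9532 (L = 264*(24 - 4*(-3)) + (10 - 6*(-3)) = 264*(24 + 12) + (10 + 18) = 264*36 + 28 = 9504 + 28 = 9532)
L - 1*296200 = 9532 - 1*296200 = 9532 - 296200 = -286668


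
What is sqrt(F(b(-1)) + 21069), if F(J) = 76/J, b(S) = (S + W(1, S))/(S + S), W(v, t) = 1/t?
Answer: sqrt(21145) ≈ 145.41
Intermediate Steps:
b(S) = (S + 1/S)/(2*S) (b(S) = (S + 1/S)/(S + S) = (S + 1/S)/((2*S)) = (S + 1/S)*(1/(2*S)) = (S + 1/S)/(2*S))
sqrt(F(b(-1)) + 21069) = sqrt(76/(((1/2)*(1 + (-1)**2)/(-1)**2)) + 21069) = sqrt(76/(((1/2)*1*(1 + 1))) + 21069) = sqrt(76/(((1/2)*1*2)) + 21069) = sqrt(76/1 + 21069) = sqrt(76*1 + 21069) = sqrt(76 + 21069) = sqrt(21145)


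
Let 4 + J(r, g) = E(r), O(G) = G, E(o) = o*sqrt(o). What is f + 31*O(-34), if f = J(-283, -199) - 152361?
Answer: -153419 - 283*I*sqrt(283) ≈ -1.5342e+5 - 4760.8*I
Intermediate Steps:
E(o) = o**(3/2)
J(r, g) = -4 + r**(3/2)
f = -152365 - 283*I*sqrt(283) (f = (-4 + (-283)**(3/2)) - 152361 = (-4 - 283*I*sqrt(283)) - 152361 = -152365 - 283*I*sqrt(283) ≈ -1.5237e+5 - 4760.8*I)
f + 31*O(-34) = (-152365 - 283*I*sqrt(283)) + 31*(-34) = (-152365 - 283*I*sqrt(283)) - 1054 = -153419 - 283*I*sqrt(283)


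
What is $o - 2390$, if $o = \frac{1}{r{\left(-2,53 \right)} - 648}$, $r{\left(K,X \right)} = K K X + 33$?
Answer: $- \frac{963171}{403} \approx -2390.0$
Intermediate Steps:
$r{\left(K,X \right)} = 33 + X K^{2}$ ($r{\left(K,X \right)} = K^{2} X + 33 = X K^{2} + 33 = 33 + X K^{2}$)
$o = - \frac{1}{403}$ ($o = \frac{1}{\left(33 + 53 \left(-2\right)^{2}\right) - 648} = \frac{1}{\left(33 + 53 \cdot 4\right) - 648} = \frac{1}{\left(33 + 212\right) - 648} = \frac{1}{245 - 648} = \frac{1}{-403} = - \frac{1}{403} \approx -0.0024814$)
$o - 2390 = - \frac{1}{403} - 2390 = - \frac{963171}{403}$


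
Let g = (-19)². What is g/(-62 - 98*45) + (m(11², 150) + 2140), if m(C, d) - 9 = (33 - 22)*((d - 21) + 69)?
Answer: 19349983/4472 ≈ 4326.9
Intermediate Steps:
m(C, d) = 537 + 11*d (m(C, d) = 9 + (33 - 22)*((d - 21) + 69) = 9 + 11*((-21 + d) + 69) = 9 + 11*(48 + d) = 9 + (528 + 11*d) = 537 + 11*d)
g = 361
g/(-62 - 98*45) + (m(11², 150) + 2140) = 361/(-62 - 98*45) + ((537 + 11*150) + 2140) = 361/(-62 - 4410) + ((537 + 1650) + 2140) = 361/(-4472) + (2187 + 2140) = 361*(-1/4472) + 4327 = -361/4472 + 4327 = 19349983/4472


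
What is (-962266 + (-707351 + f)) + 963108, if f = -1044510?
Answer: -1751019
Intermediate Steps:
(-962266 + (-707351 + f)) + 963108 = (-962266 + (-707351 - 1044510)) + 963108 = (-962266 - 1751861) + 963108 = -2714127 + 963108 = -1751019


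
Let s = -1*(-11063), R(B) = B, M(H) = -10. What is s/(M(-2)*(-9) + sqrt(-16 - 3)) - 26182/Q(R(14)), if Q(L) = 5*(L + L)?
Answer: 13*(-1007*sqrt(19) + 31060*I)/(70*(sqrt(19) - 90*I)) ≈ -64.38 - 5.9395*I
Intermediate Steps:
Q(L) = 10*L (Q(L) = 5*(2*L) = 10*L)
s = 11063
s/(M(-2)*(-9) + sqrt(-16 - 3)) - 26182/Q(R(14)) = 11063/(-10*(-9) + sqrt(-16 - 3)) - 26182/(10*14) = 11063/(90 + sqrt(-19)) - 26182/140 = 11063/(90 + I*sqrt(19)) - 26182*1/140 = 11063/(90 + I*sqrt(19)) - 13091/70 = -13091/70 + 11063/(90 + I*sqrt(19))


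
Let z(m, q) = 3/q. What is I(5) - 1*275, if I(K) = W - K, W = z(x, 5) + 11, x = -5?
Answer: -1342/5 ≈ -268.40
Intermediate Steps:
W = 58/5 (W = 3/5 + 11 = 3*(⅕) + 11 = ⅗ + 11 = 58/5 ≈ 11.600)
I(K) = 58/5 - K
I(5) - 1*275 = (58/5 - 1*5) - 1*275 = (58/5 - 5) - 275 = 33/5 - 275 = -1342/5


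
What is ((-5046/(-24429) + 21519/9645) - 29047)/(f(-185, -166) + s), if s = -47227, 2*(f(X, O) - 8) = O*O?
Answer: 760379235646/875476852545 ≈ 0.86853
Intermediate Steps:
f(X, O) = 8 + O²/2 (f(X, O) = 8 + (O*O)/2 = 8 + O²/2)
((-5046/(-24429) + 21519/9645) - 29047)/(f(-185, -166) + s) = ((-5046/(-24429) + 21519/9645) - 29047)/((8 + (½)*(-166)²) - 47227) = ((-5046*(-1/24429) + 21519*(1/9645)) - 29047)/((8 + (½)*27556) - 47227) = ((1682/8143 + 7173/3215) - 29047)/((8 + 13778) - 47227) = (63817369/26179745 - 29047)/(13786 - 47227) = -760379235646/26179745/(-33441) = -760379235646/26179745*(-1/33441) = 760379235646/875476852545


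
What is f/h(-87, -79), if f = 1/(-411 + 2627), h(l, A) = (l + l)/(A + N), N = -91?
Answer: 85/192792 ≈ 0.00044089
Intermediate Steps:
h(l, A) = 2*l/(-91 + A) (h(l, A) = (l + l)/(A - 91) = (2*l)/(-91 + A) = 2*l/(-91 + A))
f = 1/2216 ≈ 0.00045126
f/h(-87, -79) = 1/(2216*((2*(-87)/(-91 - 79)))) = 1/(2216*((2*(-87)/(-170)))) = 1/(2216*((2*(-87)*(-1/170)))) = 1/(2216*(87/85)) = (1/2216)*(85/87) = 85/192792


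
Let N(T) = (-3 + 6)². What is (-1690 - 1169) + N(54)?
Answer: -2850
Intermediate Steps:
N(T) = 9 (N(T) = 3² = 9)
(-1690 - 1169) + N(54) = (-1690 - 1169) + 9 = -2859 + 9 = -2850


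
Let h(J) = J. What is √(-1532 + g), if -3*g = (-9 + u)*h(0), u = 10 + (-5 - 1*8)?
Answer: 2*I*√383 ≈ 39.141*I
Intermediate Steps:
u = -3 (u = 10 + (-5 - 8) = 10 - 13 = -3)
g = 0 (g = -(-9 - 3)*0/3 = -(-4)*0 = -⅓*0 = 0)
√(-1532 + g) = √(-1532 + 0) = √(-1532) = 2*I*√383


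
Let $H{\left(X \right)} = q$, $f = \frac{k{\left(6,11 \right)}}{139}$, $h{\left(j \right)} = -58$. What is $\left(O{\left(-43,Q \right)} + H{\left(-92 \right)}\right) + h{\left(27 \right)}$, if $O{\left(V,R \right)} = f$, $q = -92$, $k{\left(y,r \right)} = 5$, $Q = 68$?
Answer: $- \frac{20845}{139} \approx -149.96$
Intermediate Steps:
$f = \frac{5}{139} \approx 0.035971$
$H{\left(X \right)} = -92$
$O{\left(V,R \right)} = \frac{5}{139}$
$\left(O{\left(-43,Q \right)} + H{\left(-92 \right)}\right) + h{\left(27 \right)} = \left(\frac{5}{139} - 92\right) - 58 = - \frac{12783}{139} - 58 = - \frac{20845}{139}$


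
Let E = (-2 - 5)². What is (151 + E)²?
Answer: 40000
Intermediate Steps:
E = 49 (E = (-7)² = 49)
(151 + E)² = (151 + 49)² = 200² = 40000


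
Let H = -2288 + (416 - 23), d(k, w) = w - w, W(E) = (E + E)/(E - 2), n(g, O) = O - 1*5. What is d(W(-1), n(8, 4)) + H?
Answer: -1895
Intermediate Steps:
n(g, O) = -5 + O (n(g, O) = O - 5 = -5 + O)
W(E) = 2*E/(-2 + E) (W(E) = (2*E)/(-2 + E) = 2*E/(-2 + E))
d(k, w) = 0
H = -1895 (H = -2288 + 393 = -1895)
d(W(-1), n(8, 4)) + H = 0 - 1895 = -1895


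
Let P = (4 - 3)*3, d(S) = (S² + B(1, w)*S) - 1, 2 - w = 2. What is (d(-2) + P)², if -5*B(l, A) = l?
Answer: 1024/25 ≈ 40.960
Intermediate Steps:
w = 0 (w = 2 - 1*2 = 2 - 2 = 0)
B(l, A) = -l/5
d(S) = -1 + S² - S/5 (d(S) = (S² + (-⅕*1)*S) - 1 = (S² - S/5) - 1 = -1 + S² - S/5)
P = 3 (P = 1*3 = 3)
(d(-2) + P)² = ((-1 + (-2)² - ⅕*(-2)) + 3)² = ((-1 + 4 + ⅖) + 3)² = (17/5 + 3)² = (32/5)² = 1024/25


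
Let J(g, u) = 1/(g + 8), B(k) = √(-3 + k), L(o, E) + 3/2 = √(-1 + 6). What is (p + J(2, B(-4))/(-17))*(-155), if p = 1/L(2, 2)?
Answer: -31279/374 - 620*√5/11 ≈ -209.67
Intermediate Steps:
L(o, E) = -3/2 + √5 (L(o, E) = -3/2 + √(-1 + 6) = -3/2 + √5)
J(g, u) = 1/(8 + g)
p = 1/(-3/2 + √5) ≈ 1.3586
(p + J(2, B(-4))/(-17))*(-155) = ((6/11 + 4*√5/11) + 1/((8 + 2)*(-17)))*(-155) = ((6/11 + 4*√5/11) - 1/17/10)*(-155) = ((6/11 + 4*√5/11) + (⅒)*(-1/17))*(-155) = ((6/11 + 4*√5/11) - 1/170)*(-155) = (1009/1870 + 4*√5/11)*(-155) = -31279/374 - 620*√5/11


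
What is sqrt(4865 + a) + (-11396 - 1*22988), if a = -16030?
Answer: -34384 + I*sqrt(11165) ≈ -34384.0 + 105.66*I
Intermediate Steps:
sqrt(4865 + a) + (-11396 - 1*22988) = sqrt(4865 - 16030) + (-11396 - 1*22988) = sqrt(-11165) + (-11396 - 22988) = I*sqrt(11165) - 34384 = -34384 + I*sqrt(11165)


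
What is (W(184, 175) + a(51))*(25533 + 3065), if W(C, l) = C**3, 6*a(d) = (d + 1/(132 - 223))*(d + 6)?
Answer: 16213033940512/91 ≈ 1.7817e+11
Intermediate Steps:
a(d) = (6 + d)*(-1/91 + d)/6 (a(d) = ((d + 1/(132 - 223))*(d + 6))/6 = ((d + 1/(-91))*(6 + d))/6 = ((d - 1/91)*(6 + d))/6 = ((-1/91 + d)*(6 + d))/6 = ((6 + d)*(-1/91 + d))/6 = (6 + d)*(-1/91 + d)/6)
(W(184, 175) + a(51))*(25533 + 3065) = (184**3 + (-1/91 + (1/6)*51**2 + (545/546)*51))*(25533 + 3065) = (6229504 + (-1/91 + (1/6)*2601 + 9265/182))*28598 = (6229504 + (-1/91 + 867/2 + 9265/182))*28598 = (6229504 + 44080/91)*28598 = (566928944/91)*28598 = 16213033940512/91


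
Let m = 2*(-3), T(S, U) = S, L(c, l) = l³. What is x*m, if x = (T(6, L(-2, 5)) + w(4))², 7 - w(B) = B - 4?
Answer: -1014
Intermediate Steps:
w(B) = 11 - B (w(B) = 7 - (B - 4) = 7 - (-4 + B) = 7 + (4 - B) = 11 - B)
x = 169 (x = (6 + (11 - 1*4))² = (6 + (11 - 4))² = (6 + 7)² = 13² = 169)
m = -6
x*m = 169*(-6) = -1014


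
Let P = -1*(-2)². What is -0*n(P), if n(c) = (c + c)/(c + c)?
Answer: 0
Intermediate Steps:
P = -4 (P = -1*4 = -4)
n(c) = 1 (n(c) = (2*c)/((2*c)) = (2*c)*(1/(2*c)) = 1)
-0*n(P) = -0 = -781*0 = 0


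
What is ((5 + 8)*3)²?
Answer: 1521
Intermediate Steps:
((5 + 8)*3)² = (13*3)² = 39² = 1521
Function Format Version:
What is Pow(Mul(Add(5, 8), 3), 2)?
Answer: 1521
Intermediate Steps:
Pow(Mul(Add(5, 8), 3), 2) = Pow(Mul(13, 3), 2) = Pow(39, 2) = 1521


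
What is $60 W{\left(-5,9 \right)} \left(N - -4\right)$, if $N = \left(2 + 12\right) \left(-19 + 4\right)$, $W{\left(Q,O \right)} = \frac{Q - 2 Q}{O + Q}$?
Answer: $-15450$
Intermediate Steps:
$W{\left(Q,O \right)} = - \frac{Q}{O + Q}$ ($W{\left(Q,O \right)} = \frac{\left(-1\right) Q}{O + Q} = - \frac{Q}{O + Q}$)
$N = -210$ ($N = 14 \left(-15\right) = -210$)
$60 W{\left(-5,9 \right)} \left(N - -4\right) = 60 \left(\left(-1\right) \left(-5\right) \frac{1}{9 - 5}\right) \left(-210 - -4\right) = 60 \left(\left(-1\right) \left(-5\right) \frac{1}{4}\right) \left(-210 + 4\right) = 60 \left(\left(-1\right) \left(-5\right) \frac{1}{4}\right) \left(-206\right) = 60 \cdot \frac{5}{4} \left(-206\right) = 75 \left(-206\right) = -15450$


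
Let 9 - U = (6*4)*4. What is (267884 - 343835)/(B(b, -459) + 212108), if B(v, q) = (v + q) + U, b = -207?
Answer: -75951/211355 ≈ -0.35935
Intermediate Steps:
U = -87 (U = 9 - 6*4*4 = 9 - 24*4 = 9 - 1*96 = 9 - 96 = -87)
B(v, q) = -87 + q + v (B(v, q) = (v + q) - 87 = (q + v) - 87 = -87 + q + v)
(267884 - 343835)/(B(b, -459) + 212108) = (267884 - 343835)/((-87 - 459 - 207) + 212108) = -75951/(-753 + 212108) = -75951/211355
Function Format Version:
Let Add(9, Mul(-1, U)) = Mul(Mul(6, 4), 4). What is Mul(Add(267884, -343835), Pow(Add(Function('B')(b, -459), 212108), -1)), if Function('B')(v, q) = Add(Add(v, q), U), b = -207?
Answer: Rational(-75951, 211355) ≈ -0.35935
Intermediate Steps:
U = -87 (U = Add(9, Mul(-1, Mul(Mul(6, 4), 4))) = Add(9, Mul(-1, Mul(24, 4))) = Add(9, Mul(-1, 96)) = Add(9, -96) = -87)
Function('B')(v, q) = Add(-87, q, v) (Function('B')(v, q) = Add(Add(v, q), -87) = Add(Add(q, v), -87) = Add(-87, q, v))
Mul(Add(267884, -343835), Pow(Add(Function('B')(b, -459), 212108), -1)) = Mul(Add(267884, -343835), Pow(Add(Add(-87, -459, -207), 212108), -1)) = Mul(-75951, Pow(Add(-753, 212108), -1)) = Mul(-75951, Pow(211355, -1)) = Mul(-75951, Rational(1, 211355)) = Rational(-75951, 211355)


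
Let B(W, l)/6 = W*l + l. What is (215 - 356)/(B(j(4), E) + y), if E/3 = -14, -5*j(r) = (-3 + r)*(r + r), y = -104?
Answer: -705/236 ≈ -2.9873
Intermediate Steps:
j(r) = -2*r*(-3 + r)/5 (j(r) = -(-3 + r)*(r + r)/5 = -(-3 + r)*2*r/5 = -2*r*(-3 + r)/5)
E = -42 (E = 3*(-14) = -42)
B(W, l) = 6*l + 6*W*l (B(W, l) = 6*(W*l + l) = 6*(l + W*l) = 6*l + 6*W*l)
(215 - 356)/(B(j(4), E) + y) = (215 - 356)/(6*(-42)*(1 + (⅖)*4*(3 - 1*4)) - 104) = -141/(6*(-42)*(1 + (⅖)*4*(3 - 4)) - 104) = -141/(6*(-42)*(1 + (⅖)*4*(-1)) - 104) = -141/(6*(-42)*(1 - 8/5) - 104) = -141/(6*(-42)*(-⅗) - 104) = -141/(756/5 - 104) = -141/236/5 = -141*5/236 = -705/236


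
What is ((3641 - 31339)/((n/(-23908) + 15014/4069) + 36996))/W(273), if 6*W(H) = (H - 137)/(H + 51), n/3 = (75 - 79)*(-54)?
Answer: -81845656111791/7648700170208 ≈ -10.701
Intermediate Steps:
n = 648 (n = 3*((75 - 79)*(-54)) = 3*(-4*(-54)) = 3*216 = 648)
W(H) = (-137 + H)/(6*(51 + H)) (W(H) = ((H - 137)/(H + 51))/6 = ((-137 + H)/(51 + H))/6 = (-137 + H)/(6*(51 + H)))
((3641 - 31339)/((n/(-23908) + 15014/4069) + 36996))/W(273) = ((3641 - 31339)/((648/(-23908) + 15014/4069) + 36996))/(((-137 + 273)/(6*(51 + 273)))) = (-27698/((648*(-1/23908) + 15014*(1/4069)) + 36996))/(((1/6)*136/324)) = (-27698/((-162/5977 + 15014/4069) + 36996))/(((1/6)*(1/324)*136)) = (-27698/(89079500/24320413 + 36996))/(17/243) = -27698/899847078848/24320413*(243/17) = -27698*24320413/899847078848*(243/17) = -336813399637/449923539424*243/17 = -81845656111791/7648700170208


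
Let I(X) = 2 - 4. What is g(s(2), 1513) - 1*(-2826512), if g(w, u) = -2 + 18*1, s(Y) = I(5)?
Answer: 2826528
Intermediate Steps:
I(X) = -2
s(Y) = -2
g(w, u) = 16 (g(w, u) = -2 + 18 = 16)
g(s(2), 1513) - 1*(-2826512) = 16 - 1*(-2826512) = 16 + 2826512 = 2826528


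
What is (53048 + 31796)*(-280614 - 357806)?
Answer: -54166106480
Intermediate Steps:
(53048 + 31796)*(-280614 - 357806) = 84844*(-638420) = -54166106480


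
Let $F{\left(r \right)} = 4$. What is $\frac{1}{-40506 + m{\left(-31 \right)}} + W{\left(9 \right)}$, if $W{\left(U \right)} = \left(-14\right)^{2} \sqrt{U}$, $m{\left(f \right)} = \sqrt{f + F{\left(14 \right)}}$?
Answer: $\frac{321584254846}{546912021} - \frac{i \sqrt{3}}{546912021} \approx 588.0 - 3.167 \cdot 10^{-9} i$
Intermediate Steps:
$m{\left(f \right)} = \sqrt{4 + f}$ ($m{\left(f \right)} = \sqrt{f + 4} = \sqrt{4 + f}$)
$W{\left(U \right)} = 196 \sqrt{U}$
$\frac{1}{-40506 + m{\left(-31 \right)}} + W{\left(9 \right)} = \frac{1}{-40506 + \sqrt{4 - 31}} + 196 \sqrt{9} = \frac{1}{-40506 + \sqrt{-27}} + 196 \cdot 3 = \frac{1}{-40506 + 3 i \sqrt{3}} + 588 = 588 + \frac{1}{-40506 + 3 i \sqrt{3}}$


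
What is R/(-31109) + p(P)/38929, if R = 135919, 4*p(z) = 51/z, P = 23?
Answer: -486787962533/111415888012 ≈ -4.3691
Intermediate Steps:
p(z) = 51/(4*z) (p(z) = (51/z)/4 = 51/(4*z))
R/(-31109) + p(P)/38929 = 135919/(-31109) + ((51/4)/23)/38929 = 135919*(-1/31109) + ((51/4)*(1/23))*(1/38929) = -135919/31109 + (51/92)*(1/38929) = -135919/31109 + 51/3581468 = -486787962533/111415888012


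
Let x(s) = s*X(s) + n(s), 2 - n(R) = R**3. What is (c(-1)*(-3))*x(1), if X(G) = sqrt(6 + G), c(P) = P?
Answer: 3 + 3*sqrt(7) ≈ 10.937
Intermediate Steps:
n(R) = 2 - R**3
x(s) = 2 - s**3 + s*sqrt(6 + s) (x(s) = s*sqrt(6 + s) + (2 - s**3) = 2 - s**3 + s*sqrt(6 + s))
(c(-1)*(-3))*x(1) = (-1*(-3))*(2 - 1*1**3 + 1*sqrt(6 + 1)) = 3*(2 - 1*1 + 1*sqrt(7)) = 3*(2 - 1 + sqrt(7)) = 3*(1 + sqrt(7)) = 3 + 3*sqrt(7)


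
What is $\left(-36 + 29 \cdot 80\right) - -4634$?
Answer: $6918$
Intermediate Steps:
$\left(-36 + 29 \cdot 80\right) - -4634 = \left(-36 + 2320\right) + 4634 = 2284 + 4634 = 6918$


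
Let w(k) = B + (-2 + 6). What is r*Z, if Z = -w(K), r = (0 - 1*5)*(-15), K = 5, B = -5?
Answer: 75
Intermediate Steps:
w(k) = -1 (w(k) = -5 + (-2 + 6) = -5 + 4 = -1)
r = 75 (r = (0 - 5)*(-15) = -5*(-15) = 75)
Z = 1 (Z = -1*(-1) = 1)
r*Z = 75*1 = 75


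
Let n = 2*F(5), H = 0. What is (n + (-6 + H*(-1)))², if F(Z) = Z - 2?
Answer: 0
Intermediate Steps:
F(Z) = -2 + Z
n = 6 (n = 2*(-2 + 5) = 2*3 = 6)
(n + (-6 + H*(-1)))² = (6 + (-6 + 0*(-1)))² = (6 + (-6 + 0))² = (6 - 6)² = 0² = 0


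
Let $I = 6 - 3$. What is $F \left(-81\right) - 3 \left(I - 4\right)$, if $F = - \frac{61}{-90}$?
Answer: $- \frac{519}{10} \approx -51.9$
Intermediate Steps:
$F = \frac{61}{90}$ ($F = \left(-61\right) \left(- \frac{1}{90}\right) = \frac{61}{90} \approx 0.67778$)
$I = 3$
$F \left(-81\right) - 3 \left(I - 4\right) = \frac{61}{90} \left(-81\right) - 3 \left(3 - 4\right) = - \frac{549}{10} - -3 = - \frac{549}{10} + 3 = - \frac{519}{10}$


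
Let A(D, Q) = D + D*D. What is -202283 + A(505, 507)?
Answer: 53247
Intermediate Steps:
A(D, Q) = D + D²
-202283 + A(505, 507) = -202283 + 505*(1 + 505) = -202283 + 505*506 = -202283 + 255530 = 53247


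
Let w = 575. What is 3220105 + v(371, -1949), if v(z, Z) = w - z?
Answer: 3220309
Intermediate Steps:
v(z, Z) = 575 - z
3220105 + v(371, -1949) = 3220105 + (575 - 1*371) = 3220105 + (575 - 371) = 3220105 + 204 = 3220309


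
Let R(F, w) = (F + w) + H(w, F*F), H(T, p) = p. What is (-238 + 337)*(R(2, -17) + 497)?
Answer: 48114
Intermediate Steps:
R(F, w) = F + w + F² (R(F, w) = (F + w) + F*F = (F + w) + F² = F + w + F²)
(-238 + 337)*(R(2, -17) + 497) = (-238 + 337)*((2 - 17 + 2²) + 497) = 99*((2 - 17 + 4) + 497) = 99*(-11 + 497) = 99*486 = 48114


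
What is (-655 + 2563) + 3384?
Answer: 5292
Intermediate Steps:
(-655 + 2563) + 3384 = 1908 + 3384 = 5292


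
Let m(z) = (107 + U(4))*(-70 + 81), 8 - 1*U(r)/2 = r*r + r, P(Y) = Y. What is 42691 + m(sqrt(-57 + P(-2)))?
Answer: 43604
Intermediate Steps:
U(r) = 16 - 2*r - 2*r**2 (U(r) = 16 - 2*(r*r + r) = 16 - 2*(r**2 + r) = 16 - 2*(r + r**2) = 16 + (-2*r - 2*r**2) = 16 - 2*r - 2*r**2)
m(z) = 913 (m(z) = (107 + (16 - 2*4 - 2*4**2))*(-70 + 81) = (107 + (16 - 8 - 2*16))*11 = (107 + (16 - 8 - 32))*11 = (107 - 24)*11 = 83*11 = 913)
42691 + m(sqrt(-57 + P(-2))) = 42691 + 913 = 43604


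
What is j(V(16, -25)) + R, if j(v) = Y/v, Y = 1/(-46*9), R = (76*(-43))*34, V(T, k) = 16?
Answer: -736005889/6624 ≈ -1.1111e+5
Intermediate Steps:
R = -111112 (R = -3268*34 = -111112)
Y = -1/414 (Y = 1/(-414) = -1/414 ≈ -0.0024155)
j(v) = -1/(414*v)
j(V(16, -25)) + R = -1/414/16 - 111112 = -1/414*1/16 - 111112 = -1/6624 - 111112 = -736005889/6624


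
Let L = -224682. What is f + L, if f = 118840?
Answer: -105842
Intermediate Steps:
f + L = 118840 - 224682 = -105842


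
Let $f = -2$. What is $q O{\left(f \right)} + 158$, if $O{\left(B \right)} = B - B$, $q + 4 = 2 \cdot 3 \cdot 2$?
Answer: $158$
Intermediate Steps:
$q = 8$ ($q = -4 + 2 \cdot 3 \cdot 2 = -4 + 6 \cdot 2 = -4 + 12 = 8$)
$O{\left(B \right)} = 0$
$q O{\left(f \right)} + 158 = 8 \cdot 0 + 158 = 0 + 158 = 158$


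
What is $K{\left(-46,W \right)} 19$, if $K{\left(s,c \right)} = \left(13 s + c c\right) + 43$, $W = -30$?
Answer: $6555$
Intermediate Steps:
$K{\left(s,c \right)} = 43 + c^{2} + 13 s$ ($K{\left(s,c \right)} = \left(13 s + c^{2}\right) + 43 = \left(c^{2} + 13 s\right) + 43 = 43 + c^{2} + 13 s$)
$K{\left(-46,W \right)} 19 = \left(43 + \left(-30\right)^{2} + 13 \left(-46\right)\right) 19 = \left(43 + 900 - 598\right) 19 = 345 \cdot 19 = 6555$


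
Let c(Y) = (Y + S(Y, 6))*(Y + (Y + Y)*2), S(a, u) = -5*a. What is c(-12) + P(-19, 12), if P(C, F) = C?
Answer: -2899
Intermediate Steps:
c(Y) = -20*Y**2 (c(Y) = (Y - 5*Y)*(Y + (Y + Y)*2) = (-4*Y)*(Y + (2*Y)*2) = (-4*Y)*(Y + 4*Y) = (-4*Y)*(5*Y) = -20*Y**2)
c(-12) + P(-19, 12) = -20*(-12)**2 - 19 = -20*144 - 19 = -2880 - 19 = -2899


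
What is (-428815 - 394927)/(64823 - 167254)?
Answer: 823742/102431 ≈ 8.0419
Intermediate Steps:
(-428815 - 394927)/(64823 - 167254) = -823742/(-102431) = -823742*(-1/102431) = 823742/102431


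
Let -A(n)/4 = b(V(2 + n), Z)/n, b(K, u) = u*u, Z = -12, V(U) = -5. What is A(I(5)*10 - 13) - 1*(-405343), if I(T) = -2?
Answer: 4458965/11 ≈ 4.0536e+5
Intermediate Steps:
b(K, u) = u²
A(n) = -576/n (A(n) = -4*(-12)²/n = -576/n)
A(I(5)*10 - 13) - 1*(-405343) = -576/(-2*10 - 13) - 1*(-405343) = -576/(-20 - 13) + 405343 = -576/(-33) + 405343 = -576*(-1/33) + 405343 = 192/11 + 405343 = 4458965/11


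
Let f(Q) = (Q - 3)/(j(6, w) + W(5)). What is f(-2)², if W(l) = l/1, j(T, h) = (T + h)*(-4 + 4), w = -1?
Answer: 1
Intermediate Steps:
j(T, h) = 0 (j(T, h) = (T + h)*0 = 0)
W(l) = l (W(l) = l*1 = l)
f(Q) = -⅗ + Q/5 (f(Q) = (Q - 3)/(0 + 5) = (-3 + Q)/5 = (-3 + Q)*(⅕) = -⅗ + Q/5)
f(-2)² = (-⅗ + (⅕)*(-2))² = (-⅗ - ⅖)² = (-1)² = 1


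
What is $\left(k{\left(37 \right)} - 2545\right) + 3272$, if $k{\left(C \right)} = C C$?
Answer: $2096$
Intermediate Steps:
$k{\left(C \right)} = C^{2}$
$\left(k{\left(37 \right)} - 2545\right) + 3272 = \left(37^{2} - 2545\right) + 3272 = \left(1369 - 2545\right) + 3272 = -1176 + 3272 = 2096$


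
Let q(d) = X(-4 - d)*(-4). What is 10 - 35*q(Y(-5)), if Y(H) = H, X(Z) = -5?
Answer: -690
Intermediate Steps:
q(d) = 20 (q(d) = -5*(-4) = 20)
10 - 35*q(Y(-5)) = 10 - 35*20 = 10 - 700 = -690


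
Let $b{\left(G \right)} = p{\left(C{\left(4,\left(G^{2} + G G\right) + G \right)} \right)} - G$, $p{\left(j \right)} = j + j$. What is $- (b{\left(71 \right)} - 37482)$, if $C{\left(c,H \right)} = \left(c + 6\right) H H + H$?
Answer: $-2061650933$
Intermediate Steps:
$C{\left(c,H \right)} = H + H^{2} \left(6 + c\right)$ ($C{\left(c,H \right)} = \left(6 + c\right) H H + H = H \left(6 + c\right) H + H = H^{2} \left(6 + c\right) + H = H + H^{2} \left(6 + c\right)$)
$p{\left(j \right)} = 2 j$
$b{\left(G \right)} = - G + 2 \left(G + 2 G^{2}\right) \left(1 + 10 G + 20 G^{2}\right)$ ($b{\left(G \right)} = 2 \left(\left(G^{2} + G G\right) + G\right) \left(1 + 6 \left(\left(G^{2} + G G\right) + G\right) + \left(\left(G^{2} + G G\right) + G\right) 4\right) - G = 2 \left(\left(G^{2} + G^{2}\right) + G\right) \left(1 + 6 \left(\left(G^{2} + G^{2}\right) + G\right) + \left(\left(G^{2} + G^{2}\right) + G\right) 4\right) - G = 2 \left(2 G^{2} + G\right) \left(1 + 6 \left(2 G^{2} + G\right) + \left(2 G^{2} + G\right) 4\right) - G = 2 \left(G + 2 G^{2}\right) \left(1 + 6 \left(G + 2 G^{2}\right) + \left(G + 2 G^{2}\right) 4\right) - G = 2 \left(G + 2 G^{2}\right) \left(1 + \left(6 G + 12 G^{2}\right) + \left(4 G + 8 G^{2}\right)\right) - G = 2 \left(G + 2 G^{2}\right) \left(1 + 10 G + 20 G^{2}\right) - G = - G + 2 \left(G + 2 G^{2}\right) \left(1 + 10 G + 20 G^{2}\right)$)
$- (b{\left(71 \right)} - 37482) = - (71 \left(1 + 24 \cdot 71 + 80 \cdot 71^{2} + 80 \cdot 71^{3}\right) - 37482) = - (71 \left(1 + 1704 + 80 \cdot 5041 + 80 \cdot 357911\right) - 37482) = - (71 \left(1 + 1704 + 403280 + 28632880\right) - 37482) = - (71 \cdot 29037865 - 37482) = - (2061688415 - 37482) = \left(-1\right) 2061650933 = -2061650933$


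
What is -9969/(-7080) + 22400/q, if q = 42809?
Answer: 195118307/101029240 ≈ 1.9313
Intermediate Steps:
-9969/(-7080) + 22400/q = -9969/(-7080) + 22400/42809 = -9969*(-1/7080) + 22400*(1/42809) = 3323/2360 + 22400/42809 = 195118307/101029240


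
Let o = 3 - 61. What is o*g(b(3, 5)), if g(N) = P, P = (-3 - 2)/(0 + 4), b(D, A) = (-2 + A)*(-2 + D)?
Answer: 145/2 ≈ 72.500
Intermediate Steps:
P = -5/4 ≈ -1.2500
g(N) = -5/4
o = -58
o*g(b(3, 5)) = -58*(-5/4) = 145/2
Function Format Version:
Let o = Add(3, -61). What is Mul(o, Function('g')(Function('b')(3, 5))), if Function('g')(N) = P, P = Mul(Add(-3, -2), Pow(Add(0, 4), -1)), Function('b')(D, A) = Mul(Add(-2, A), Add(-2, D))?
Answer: Rational(145, 2) ≈ 72.500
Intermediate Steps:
P = Rational(-5, 4) (P = Mul(-5, Pow(4, -1)) = Mul(-5, Rational(1, 4)) = Rational(-5, 4) ≈ -1.2500)
Function('g')(N) = Rational(-5, 4)
o = -58
Mul(o, Function('g')(Function('b')(3, 5))) = Mul(-58, Rational(-5, 4)) = Rational(145, 2)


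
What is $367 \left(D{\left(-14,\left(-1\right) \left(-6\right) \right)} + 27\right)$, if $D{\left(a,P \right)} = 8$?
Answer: $12845$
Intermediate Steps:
$367 \left(D{\left(-14,\left(-1\right) \left(-6\right) \right)} + 27\right) = 367 \left(8 + 27\right) = 367 \cdot 35 = 12845$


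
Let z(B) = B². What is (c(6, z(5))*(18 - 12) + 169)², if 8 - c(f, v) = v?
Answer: 4489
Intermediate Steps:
c(f, v) = 8 - v
(c(6, z(5))*(18 - 12) + 169)² = ((8 - 1*5²)*(18 - 12) + 169)² = ((8 - 1*25)*6 + 169)² = ((8 - 25)*6 + 169)² = (-17*6 + 169)² = (-102 + 169)² = 67² = 4489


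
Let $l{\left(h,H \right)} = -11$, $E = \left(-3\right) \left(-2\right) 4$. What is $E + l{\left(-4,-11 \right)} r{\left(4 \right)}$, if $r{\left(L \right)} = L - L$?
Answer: $24$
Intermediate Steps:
$r{\left(L \right)} = 0$
$E = 24$ ($E = 6 \cdot 4 = 24$)
$E + l{\left(-4,-11 \right)} r{\left(4 \right)} = 24 - 0 = 24 + 0 = 24$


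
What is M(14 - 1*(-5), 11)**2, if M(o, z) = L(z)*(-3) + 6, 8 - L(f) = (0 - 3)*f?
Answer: 13689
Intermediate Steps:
L(f) = 8 + 3*f (L(f) = 8 - (0 - 3)*f = 8 - (-3)*f = 8 + 3*f)
M(o, z) = -18 - 9*z (M(o, z) = (8 + 3*z)*(-3) + 6 = (-24 - 9*z) + 6 = -18 - 9*z)
M(14 - 1*(-5), 11)**2 = (-18 - 9*11)**2 = (-18 - 99)**2 = (-117)**2 = 13689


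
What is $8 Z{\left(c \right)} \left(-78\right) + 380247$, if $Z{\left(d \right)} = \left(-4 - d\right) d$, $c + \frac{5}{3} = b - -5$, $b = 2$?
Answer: $\frac{1233925}{3} \approx 4.1131 \cdot 10^{5}$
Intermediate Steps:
$c = \frac{16}{3}$ ($c = - \frac{5}{3} + \left(2 - -5\right) = - \frac{5}{3} + \left(2 + 5\right) = - \frac{5}{3} + 7 = \frac{16}{3} \approx 5.3333$)
$Z{\left(d \right)} = d \left(-4 - d\right)$
$8 Z{\left(c \right)} \left(-78\right) + 380247 = 8 \left(\left(-1\right) \frac{16}{3} \left(4 + \frac{16}{3}\right)\right) \left(-78\right) + 380247 = 8 \left(\left(-1\right) \frac{16}{3} \cdot \frac{28}{3}\right) \left(-78\right) + 380247 = 8 \left(- \frac{448}{9}\right) \left(-78\right) + 380247 = \left(- \frac{3584}{9}\right) \left(-78\right) + 380247 = \frac{93184}{3} + 380247 = \frac{1233925}{3}$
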